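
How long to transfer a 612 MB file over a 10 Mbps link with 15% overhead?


Effective throughput = 10 * (1 - 15/100) = 8.5 Mbps
File size in Mb = 612 * 8 = 4896 Mb
Time = 4896 / 8.5
Time = 576 seconds


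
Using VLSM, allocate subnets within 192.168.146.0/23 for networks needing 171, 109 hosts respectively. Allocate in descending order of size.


171 hosts -> /24 (254 usable): 192.168.146.0/24
109 hosts -> /25 (126 usable): 192.168.147.0/25
Allocation: 192.168.146.0/24 (171 hosts, 254 usable); 192.168.147.0/25 (109 hosts, 126 usable)


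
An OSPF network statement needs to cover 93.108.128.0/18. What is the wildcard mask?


Subnet mask: 255.255.192.0
Wildcard = 255.255.255.255 - subnet mask
255 - 255 = 0
255 - 255 = 0
255 - 192 = 63
255 - 0 = 255
Wildcard: 0.0.63.255


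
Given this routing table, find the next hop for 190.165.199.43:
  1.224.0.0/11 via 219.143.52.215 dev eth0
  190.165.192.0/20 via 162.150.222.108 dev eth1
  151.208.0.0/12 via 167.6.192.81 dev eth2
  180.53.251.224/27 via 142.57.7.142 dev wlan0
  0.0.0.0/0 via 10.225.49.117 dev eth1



Longest prefix match for 190.165.199.43:
  /11 1.224.0.0: no
  /20 190.165.192.0: MATCH
  /12 151.208.0.0: no
  /27 180.53.251.224: no
  /0 0.0.0.0: MATCH
Selected: next-hop 162.150.222.108 via eth1 (matched /20)


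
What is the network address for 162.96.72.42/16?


IP:   10100010.01100000.01001000.00101010
Mask: 11111111.11111111.00000000.00000000
AND operation:
Net:  10100010.01100000.00000000.00000000
Network: 162.96.0.0/16


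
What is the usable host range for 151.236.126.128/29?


Network: 151.236.126.128
Broadcast: 151.236.126.135
First usable = network + 1
Last usable = broadcast - 1
Range: 151.236.126.129 to 151.236.126.134


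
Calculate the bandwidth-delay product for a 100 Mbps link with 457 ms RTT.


BDP = bandwidth * RTT
= 100 Mbps * 457 ms
= 100 * 1e6 * 457 / 1000 bits
= 45700000 bits
= 5712500 bytes
= 5578.6133 KB
BDP = 45700000 bits (5712500 bytes)


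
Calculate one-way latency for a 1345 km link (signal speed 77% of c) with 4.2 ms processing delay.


Speed = 0.77 * 3e5 km/s = 231000 km/s
Propagation delay = 1345 / 231000 = 0.0058 s = 5.8225 ms
Processing delay = 4.2 ms
Total one-way latency = 10.0225 ms


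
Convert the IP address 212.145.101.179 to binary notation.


212 = 11010100
145 = 10010001
101 = 01100101
179 = 10110011
Binary: 11010100.10010001.01100101.10110011


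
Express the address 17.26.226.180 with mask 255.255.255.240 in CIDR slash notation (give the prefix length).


Binary: 11111111.11111111.11111111.11110000
Count leading 1s
Prefix: /28


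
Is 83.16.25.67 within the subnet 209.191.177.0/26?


Subnet network: 209.191.177.0
Test IP AND mask: 83.16.25.64
No, 83.16.25.67 is not in 209.191.177.0/26


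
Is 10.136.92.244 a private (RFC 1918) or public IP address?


RFC 1918 private ranges:
  10.0.0.0/8 (10.0.0.0 - 10.255.255.255)
  172.16.0.0/12 (172.16.0.0 - 172.31.255.255)
  192.168.0.0/16 (192.168.0.0 - 192.168.255.255)
Private (in 10.0.0.0/8)


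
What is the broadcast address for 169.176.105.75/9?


Network: 169.128.0.0/9
Host bits = 23
Set all host bits to 1:
Broadcast: 169.255.255.255


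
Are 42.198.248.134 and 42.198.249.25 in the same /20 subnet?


Mask: 255.255.240.0
42.198.248.134 AND mask = 42.198.240.0
42.198.249.25 AND mask = 42.198.240.0
Yes, same subnet (42.198.240.0)


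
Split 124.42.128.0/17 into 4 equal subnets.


New prefix = 17 + 2 = 19
Each subnet has 8192 addresses
  124.42.128.0/19
  124.42.160.0/19
  124.42.192.0/19
  124.42.224.0/19
Subnets: 124.42.128.0/19, 124.42.160.0/19, 124.42.192.0/19, 124.42.224.0/19


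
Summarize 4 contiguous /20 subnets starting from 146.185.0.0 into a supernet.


Original prefix: /20
Number of subnets: 4 = 2^2
New prefix = 20 - 2 = 18
Supernet: 146.185.0.0/18


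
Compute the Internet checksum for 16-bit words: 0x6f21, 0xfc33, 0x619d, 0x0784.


Sum all words (with carry folding):
+ 0x6f21 = 0x6f21
+ 0xfc33 = 0x6b55
+ 0x619d = 0xccf2
+ 0x0784 = 0xd476
One's complement: ~0xd476
Checksum = 0x2b89


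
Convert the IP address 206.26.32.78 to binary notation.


206 = 11001110
26 = 00011010
32 = 00100000
78 = 01001110
Binary: 11001110.00011010.00100000.01001110


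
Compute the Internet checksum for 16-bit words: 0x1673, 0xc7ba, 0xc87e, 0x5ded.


Sum all words (with carry folding):
+ 0x1673 = 0x1673
+ 0xc7ba = 0xde2d
+ 0xc87e = 0xa6ac
+ 0x5ded = 0x049a
One's complement: ~0x049a
Checksum = 0xfb65


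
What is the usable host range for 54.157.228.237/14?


Network: 54.156.0.0
Broadcast: 54.159.255.255
First usable = network + 1
Last usable = broadcast - 1
Range: 54.156.0.1 to 54.159.255.254


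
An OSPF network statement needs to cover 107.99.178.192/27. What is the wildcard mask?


Subnet mask: 255.255.255.224
Wildcard = 255.255.255.255 - subnet mask
255 - 255 = 0
255 - 255 = 0
255 - 255 = 0
255 - 224 = 31
Wildcard: 0.0.0.31


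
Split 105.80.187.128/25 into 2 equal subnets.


New prefix = 25 + 1 = 26
Each subnet has 64 addresses
  105.80.187.128/26
  105.80.187.192/26
Subnets: 105.80.187.128/26, 105.80.187.192/26


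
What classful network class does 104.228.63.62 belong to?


First octet: 104
Binary: 01101000
0xxxxxxx -> Class A (1-126)
Class A, default mask 255.0.0.0 (/8)


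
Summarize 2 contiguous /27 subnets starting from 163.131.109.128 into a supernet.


Original prefix: /27
Number of subnets: 2 = 2^1
New prefix = 27 - 1 = 26
Supernet: 163.131.109.128/26


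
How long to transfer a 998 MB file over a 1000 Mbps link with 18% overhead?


Effective throughput = 1000 * (1 - 18/100) = 820.0 Mbps
File size in Mb = 998 * 8 = 7984 Mb
Time = 7984 / 820.0
Time = 9.7366 seconds


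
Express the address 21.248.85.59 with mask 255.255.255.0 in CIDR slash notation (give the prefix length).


Binary: 11111111.11111111.11111111.00000000
Count leading 1s
Prefix: /24


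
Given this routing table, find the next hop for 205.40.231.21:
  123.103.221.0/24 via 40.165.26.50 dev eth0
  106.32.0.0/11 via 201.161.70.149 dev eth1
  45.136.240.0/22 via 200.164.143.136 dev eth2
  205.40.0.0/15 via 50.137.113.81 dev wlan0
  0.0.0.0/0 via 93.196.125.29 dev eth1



Longest prefix match for 205.40.231.21:
  /24 123.103.221.0: no
  /11 106.32.0.0: no
  /22 45.136.240.0: no
  /15 205.40.0.0: MATCH
  /0 0.0.0.0: MATCH
Selected: next-hop 50.137.113.81 via wlan0 (matched /15)


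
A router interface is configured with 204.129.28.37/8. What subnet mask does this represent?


/8 means 8 network bits, 24 host bits
Binary: 11111111000000000000000000000000
Mask: 255.0.0.0


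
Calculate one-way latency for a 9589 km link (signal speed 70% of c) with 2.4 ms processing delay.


Speed = 0.7 * 3e5 km/s = 210000 km/s
Propagation delay = 9589 / 210000 = 0.0457 s = 45.6619 ms
Processing delay = 2.4 ms
Total one-way latency = 48.0619 ms


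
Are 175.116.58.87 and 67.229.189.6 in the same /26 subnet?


Mask: 255.255.255.192
175.116.58.87 AND mask = 175.116.58.64
67.229.189.6 AND mask = 67.229.189.0
No, different subnets (175.116.58.64 vs 67.229.189.0)


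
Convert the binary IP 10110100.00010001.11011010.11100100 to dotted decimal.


10110100 = 180
00010001 = 17
11011010 = 218
11100100 = 228
IP: 180.17.218.228


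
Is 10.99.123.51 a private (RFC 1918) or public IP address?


RFC 1918 private ranges:
  10.0.0.0/8 (10.0.0.0 - 10.255.255.255)
  172.16.0.0/12 (172.16.0.0 - 172.31.255.255)
  192.168.0.0/16 (192.168.0.0 - 192.168.255.255)
Private (in 10.0.0.0/8)


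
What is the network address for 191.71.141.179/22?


IP:   10111111.01000111.10001101.10110011
Mask: 11111111.11111111.11111100.00000000
AND operation:
Net:  10111111.01000111.10001100.00000000
Network: 191.71.140.0/22


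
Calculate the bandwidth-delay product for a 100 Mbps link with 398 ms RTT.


BDP = bandwidth * RTT
= 100 Mbps * 398 ms
= 100 * 1e6 * 398 / 1000 bits
= 39800000 bits
= 4975000 bytes
= 4858.3984 KB
BDP = 39800000 bits (4975000 bytes)


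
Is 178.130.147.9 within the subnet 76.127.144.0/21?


Subnet network: 76.127.144.0
Test IP AND mask: 178.130.144.0
No, 178.130.147.9 is not in 76.127.144.0/21


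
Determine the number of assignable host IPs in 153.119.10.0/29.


Host bits = 32 - 29 = 3
Total addresses = 2^3 = 8
Usable = total - 2 (network and broadcast)
Usable hosts: 6


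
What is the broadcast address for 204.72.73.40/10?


Network: 204.64.0.0/10
Host bits = 22
Set all host bits to 1:
Broadcast: 204.127.255.255


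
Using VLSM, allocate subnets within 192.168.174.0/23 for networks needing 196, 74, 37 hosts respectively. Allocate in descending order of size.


196 hosts -> /24 (254 usable): 192.168.174.0/24
74 hosts -> /25 (126 usable): 192.168.175.0/25
37 hosts -> /26 (62 usable): 192.168.175.128/26
Allocation: 192.168.174.0/24 (196 hosts, 254 usable); 192.168.175.0/25 (74 hosts, 126 usable); 192.168.175.128/26 (37 hosts, 62 usable)


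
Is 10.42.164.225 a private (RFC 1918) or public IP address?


RFC 1918 private ranges:
  10.0.0.0/8 (10.0.0.0 - 10.255.255.255)
  172.16.0.0/12 (172.16.0.0 - 172.31.255.255)
  192.168.0.0/16 (192.168.0.0 - 192.168.255.255)
Private (in 10.0.0.0/8)


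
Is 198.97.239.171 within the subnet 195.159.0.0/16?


Subnet network: 195.159.0.0
Test IP AND mask: 198.97.0.0
No, 198.97.239.171 is not in 195.159.0.0/16


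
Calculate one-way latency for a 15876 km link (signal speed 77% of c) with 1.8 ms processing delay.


Speed = 0.77 * 3e5 km/s = 231000 km/s
Propagation delay = 15876 / 231000 = 0.0687 s = 68.7273 ms
Processing delay = 1.8 ms
Total one-way latency = 70.5273 ms


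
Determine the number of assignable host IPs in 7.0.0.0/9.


Host bits = 32 - 9 = 23
Total addresses = 2^23 = 8388608
Usable = total - 2 (network and broadcast)
Usable hosts: 8388606


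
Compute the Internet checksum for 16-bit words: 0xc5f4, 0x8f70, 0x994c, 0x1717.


Sum all words (with carry folding):
+ 0xc5f4 = 0xc5f4
+ 0x8f70 = 0x5565
+ 0x994c = 0xeeb1
+ 0x1717 = 0x05c9
One's complement: ~0x05c9
Checksum = 0xfa36


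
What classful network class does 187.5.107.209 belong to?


First octet: 187
Binary: 10111011
10xxxxxx -> Class B (128-191)
Class B, default mask 255.255.0.0 (/16)


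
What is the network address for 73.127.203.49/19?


IP:   01001001.01111111.11001011.00110001
Mask: 11111111.11111111.11100000.00000000
AND operation:
Net:  01001001.01111111.11000000.00000000
Network: 73.127.192.0/19


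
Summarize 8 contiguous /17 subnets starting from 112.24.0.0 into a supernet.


Original prefix: /17
Number of subnets: 8 = 2^3
New prefix = 17 - 3 = 14
Supernet: 112.24.0.0/14


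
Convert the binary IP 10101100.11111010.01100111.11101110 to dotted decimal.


10101100 = 172
11111010 = 250
01100111 = 103
11101110 = 238
IP: 172.250.103.238


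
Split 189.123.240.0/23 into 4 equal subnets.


New prefix = 23 + 2 = 25
Each subnet has 128 addresses
  189.123.240.0/25
  189.123.240.128/25
  189.123.241.0/25
  189.123.241.128/25
Subnets: 189.123.240.0/25, 189.123.240.128/25, 189.123.241.0/25, 189.123.241.128/25


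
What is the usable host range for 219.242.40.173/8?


Network: 219.0.0.0
Broadcast: 219.255.255.255
First usable = network + 1
Last usable = broadcast - 1
Range: 219.0.0.1 to 219.255.255.254


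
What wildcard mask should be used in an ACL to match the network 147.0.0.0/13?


Subnet mask: 255.248.0.0
Wildcard = 255.255.255.255 - subnet mask
255 - 255 = 0
255 - 248 = 7
255 - 0 = 255
255 - 0 = 255
Wildcard: 0.7.255.255


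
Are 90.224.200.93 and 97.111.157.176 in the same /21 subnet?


Mask: 255.255.248.0
90.224.200.93 AND mask = 90.224.200.0
97.111.157.176 AND mask = 97.111.152.0
No, different subnets (90.224.200.0 vs 97.111.152.0)


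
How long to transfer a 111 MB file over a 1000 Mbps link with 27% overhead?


Effective throughput = 1000 * (1 - 27/100) = 730 Mbps
File size in Mb = 111 * 8 = 888 Mb
Time = 888 / 730
Time = 1.2164 seconds


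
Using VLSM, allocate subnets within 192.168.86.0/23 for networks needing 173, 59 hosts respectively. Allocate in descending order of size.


173 hosts -> /24 (254 usable): 192.168.86.0/24
59 hosts -> /26 (62 usable): 192.168.87.0/26
Allocation: 192.168.86.0/24 (173 hosts, 254 usable); 192.168.87.0/26 (59 hosts, 62 usable)


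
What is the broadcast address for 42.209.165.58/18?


Network: 42.209.128.0/18
Host bits = 14
Set all host bits to 1:
Broadcast: 42.209.191.255


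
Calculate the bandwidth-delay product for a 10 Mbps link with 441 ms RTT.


BDP = bandwidth * RTT
= 10 Mbps * 441 ms
= 10 * 1e6 * 441 / 1000 bits
= 4410000 bits
= 551250 bytes
= 538.3301 KB
BDP = 4410000 bits (551250 bytes)


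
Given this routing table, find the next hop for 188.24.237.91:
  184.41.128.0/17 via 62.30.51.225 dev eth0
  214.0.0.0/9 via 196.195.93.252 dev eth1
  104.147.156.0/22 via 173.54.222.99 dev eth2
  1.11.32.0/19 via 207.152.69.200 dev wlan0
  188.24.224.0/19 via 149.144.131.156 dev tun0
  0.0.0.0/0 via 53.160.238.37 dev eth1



Longest prefix match for 188.24.237.91:
  /17 184.41.128.0: no
  /9 214.0.0.0: no
  /22 104.147.156.0: no
  /19 1.11.32.0: no
  /19 188.24.224.0: MATCH
  /0 0.0.0.0: MATCH
Selected: next-hop 149.144.131.156 via tun0 (matched /19)


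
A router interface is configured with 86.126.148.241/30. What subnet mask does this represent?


/30 means 30 network bits, 2 host bits
Binary: 11111111111111111111111111111100
Mask: 255.255.255.252


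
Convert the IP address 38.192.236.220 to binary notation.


38 = 00100110
192 = 11000000
236 = 11101100
220 = 11011100
Binary: 00100110.11000000.11101100.11011100


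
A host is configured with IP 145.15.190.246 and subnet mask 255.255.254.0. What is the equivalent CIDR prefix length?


Binary: 11111111.11111111.11111110.00000000
Count leading 1s
Prefix: /23


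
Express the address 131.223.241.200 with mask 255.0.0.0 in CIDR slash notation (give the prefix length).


Binary: 11111111.00000000.00000000.00000000
Count leading 1s
Prefix: /8


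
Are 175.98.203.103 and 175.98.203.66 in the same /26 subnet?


Mask: 255.255.255.192
175.98.203.103 AND mask = 175.98.203.64
175.98.203.66 AND mask = 175.98.203.64
Yes, same subnet (175.98.203.64)


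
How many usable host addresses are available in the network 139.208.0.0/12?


Host bits = 32 - 12 = 20
Total addresses = 2^20 = 1048576
Usable = total - 2 (network and broadcast)
Usable hosts: 1048574


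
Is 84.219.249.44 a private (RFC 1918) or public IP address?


RFC 1918 private ranges:
  10.0.0.0/8 (10.0.0.0 - 10.255.255.255)
  172.16.0.0/12 (172.16.0.0 - 172.31.255.255)
  192.168.0.0/16 (192.168.0.0 - 192.168.255.255)
Public (not in any RFC 1918 range)


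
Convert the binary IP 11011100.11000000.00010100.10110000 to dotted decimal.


11011100 = 220
11000000 = 192
00010100 = 20
10110000 = 176
IP: 220.192.20.176


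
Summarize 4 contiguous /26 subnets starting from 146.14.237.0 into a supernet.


Original prefix: /26
Number of subnets: 4 = 2^2
New prefix = 26 - 2 = 24
Supernet: 146.14.237.0/24


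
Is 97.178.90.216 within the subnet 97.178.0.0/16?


Subnet network: 97.178.0.0
Test IP AND mask: 97.178.0.0
Yes, 97.178.90.216 is in 97.178.0.0/16


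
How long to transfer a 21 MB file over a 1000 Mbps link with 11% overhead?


Effective throughput = 1000 * (1 - 11/100) = 890 Mbps
File size in Mb = 21 * 8 = 168 Mb
Time = 168 / 890
Time = 0.1888 seconds


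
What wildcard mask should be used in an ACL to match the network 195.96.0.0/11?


Subnet mask: 255.224.0.0
Wildcard = 255.255.255.255 - subnet mask
255 - 255 = 0
255 - 224 = 31
255 - 0 = 255
255 - 0 = 255
Wildcard: 0.31.255.255


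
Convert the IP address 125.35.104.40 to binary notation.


125 = 01111101
35 = 00100011
104 = 01101000
40 = 00101000
Binary: 01111101.00100011.01101000.00101000


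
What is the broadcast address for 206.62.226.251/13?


Network: 206.56.0.0/13
Host bits = 19
Set all host bits to 1:
Broadcast: 206.63.255.255


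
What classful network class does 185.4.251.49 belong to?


First octet: 185
Binary: 10111001
10xxxxxx -> Class B (128-191)
Class B, default mask 255.255.0.0 (/16)


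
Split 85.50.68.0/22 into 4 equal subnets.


New prefix = 22 + 2 = 24
Each subnet has 256 addresses
  85.50.68.0/24
  85.50.69.0/24
  85.50.70.0/24
  85.50.71.0/24
Subnets: 85.50.68.0/24, 85.50.69.0/24, 85.50.70.0/24, 85.50.71.0/24


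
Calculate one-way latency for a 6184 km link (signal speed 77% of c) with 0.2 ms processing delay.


Speed = 0.77 * 3e5 km/s = 231000 km/s
Propagation delay = 6184 / 231000 = 0.0268 s = 26.7706 ms
Processing delay = 0.2 ms
Total one-way latency = 26.9706 ms


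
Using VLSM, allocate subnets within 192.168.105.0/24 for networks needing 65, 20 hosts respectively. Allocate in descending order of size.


65 hosts -> /25 (126 usable): 192.168.105.0/25
20 hosts -> /27 (30 usable): 192.168.105.128/27
Allocation: 192.168.105.0/25 (65 hosts, 126 usable); 192.168.105.128/27 (20 hosts, 30 usable)


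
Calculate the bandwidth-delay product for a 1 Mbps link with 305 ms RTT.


BDP = bandwidth * RTT
= 1 Mbps * 305 ms
= 1 * 1e6 * 305 / 1000 bits
= 305000 bits
= 38125 bytes
= 37.2314 KB
BDP = 305000 bits (38125 bytes)


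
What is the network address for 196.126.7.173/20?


IP:   11000100.01111110.00000111.10101101
Mask: 11111111.11111111.11110000.00000000
AND operation:
Net:  11000100.01111110.00000000.00000000
Network: 196.126.0.0/20


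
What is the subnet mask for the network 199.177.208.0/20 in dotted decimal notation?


/20 means 20 network bits, 12 host bits
Binary: 11111111111111111111000000000000
Mask: 255.255.240.0


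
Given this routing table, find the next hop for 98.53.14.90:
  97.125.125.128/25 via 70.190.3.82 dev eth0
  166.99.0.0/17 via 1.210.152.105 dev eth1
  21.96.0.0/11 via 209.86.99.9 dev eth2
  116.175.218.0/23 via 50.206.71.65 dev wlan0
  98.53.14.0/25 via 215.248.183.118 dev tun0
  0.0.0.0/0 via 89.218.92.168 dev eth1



Longest prefix match for 98.53.14.90:
  /25 97.125.125.128: no
  /17 166.99.0.0: no
  /11 21.96.0.0: no
  /23 116.175.218.0: no
  /25 98.53.14.0: MATCH
  /0 0.0.0.0: MATCH
Selected: next-hop 215.248.183.118 via tun0 (matched /25)


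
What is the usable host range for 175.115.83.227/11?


Network: 175.96.0.0
Broadcast: 175.127.255.255
First usable = network + 1
Last usable = broadcast - 1
Range: 175.96.0.1 to 175.127.255.254


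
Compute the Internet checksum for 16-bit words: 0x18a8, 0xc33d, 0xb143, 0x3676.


Sum all words (with carry folding):
+ 0x18a8 = 0x18a8
+ 0xc33d = 0xdbe5
+ 0xb143 = 0x8d29
+ 0x3676 = 0xc39f
One's complement: ~0xc39f
Checksum = 0x3c60


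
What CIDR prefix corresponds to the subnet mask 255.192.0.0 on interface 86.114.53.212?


Binary: 11111111.11000000.00000000.00000000
Count leading 1s
Prefix: /10


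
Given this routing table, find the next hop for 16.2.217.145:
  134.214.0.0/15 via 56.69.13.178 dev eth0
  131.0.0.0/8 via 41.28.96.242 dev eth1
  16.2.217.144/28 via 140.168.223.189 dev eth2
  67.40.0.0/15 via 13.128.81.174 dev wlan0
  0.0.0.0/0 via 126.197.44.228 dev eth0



Longest prefix match for 16.2.217.145:
  /15 134.214.0.0: no
  /8 131.0.0.0: no
  /28 16.2.217.144: MATCH
  /15 67.40.0.0: no
  /0 0.0.0.0: MATCH
Selected: next-hop 140.168.223.189 via eth2 (matched /28)


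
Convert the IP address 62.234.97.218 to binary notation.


62 = 00111110
234 = 11101010
97 = 01100001
218 = 11011010
Binary: 00111110.11101010.01100001.11011010


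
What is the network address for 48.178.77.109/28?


IP:   00110000.10110010.01001101.01101101
Mask: 11111111.11111111.11111111.11110000
AND operation:
Net:  00110000.10110010.01001101.01100000
Network: 48.178.77.96/28


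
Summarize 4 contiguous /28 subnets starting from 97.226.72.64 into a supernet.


Original prefix: /28
Number of subnets: 4 = 2^2
New prefix = 28 - 2 = 26
Supernet: 97.226.72.64/26


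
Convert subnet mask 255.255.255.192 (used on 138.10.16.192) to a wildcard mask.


Subnet mask: 255.255.255.192
Wildcard = 255.255.255.255 - subnet mask
255 - 255 = 0
255 - 255 = 0
255 - 255 = 0
255 - 192 = 63
Wildcard: 0.0.0.63


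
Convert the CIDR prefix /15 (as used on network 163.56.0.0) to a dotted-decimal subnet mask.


/15 means 15 network bits, 17 host bits
Binary: 11111111111111100000000000000000
Mask: 255.254.0.0


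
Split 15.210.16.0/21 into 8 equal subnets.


New prefix = 21 + 3 = 24
Each subnet has 256 addresses
  15.210.16.0/24
  15.210.17.0/24
  15.210.18.0/24
  15.210.19.0/24
  15.210.20.0/24
  15.210.21.0/24
  15.210.22.0/24
  15.210.23.0/24
Subnets: 15.210.16.0/24, 15.210.17.0/24, 15.210.18.0/24, 15.210.19.0/24, 15.210.20.0/24, 15.210.21.0/24, 15.210.22.0/24, 15.210.23.0/24


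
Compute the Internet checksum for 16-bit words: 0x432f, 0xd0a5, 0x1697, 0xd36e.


Sum all words (with carry folding):
+ 0x432f = 0x432f
+ 0xd0a5 = 0x13d5
+ 0x1697 = 0x2a6c
+ 0xd36e = 0xfdda
One's complement: ~0xfdda
Checksum = 0x0225


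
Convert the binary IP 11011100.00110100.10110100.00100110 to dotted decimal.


11011100 = 220
00110100 = 52
10110100 = 180
00100110 = 38
IP: 220.52.180.38


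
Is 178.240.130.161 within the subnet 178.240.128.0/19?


Subnet network: 178.240.128.0
Test IP AND mask: 178.240.128.0
Yes, 178.240.130.161 is in 178.240.128.0/19


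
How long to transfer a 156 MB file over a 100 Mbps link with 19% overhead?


Effective throughput = 100 * (1 - 19/100) = 81 Mbps
File size in Mb = 156 * 8 = 1248 Mb
Time = 1248 / 81
Time = 15.4074 seconds


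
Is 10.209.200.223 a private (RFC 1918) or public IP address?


RFC 1918 private ranges:
  10.0.0.0/8 (10.0.0.0 - 10.255.255.255)
  172.16.0.0/12 (172.16.0.0 - 172.31.255.255)
  192.168.0.0/16 (192.168.0.0 - 192.168.255.255)
Private (in 10.0.0.0/8)


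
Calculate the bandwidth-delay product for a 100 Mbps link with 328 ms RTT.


BDP = bandwidth * RTT
= 100 Mbps * 328 ms
= 100 * 1e6 * 328 / 1000 bits
= 32800000 bits
= 4100000 bytes
= 4003.9062 KB
BDP = 32800000 bits (4100000 bytes)


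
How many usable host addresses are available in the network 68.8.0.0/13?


Host bits = 32 - 13 = 19
Total addresses = 2^19 = 524288
Usable = total - 2 (network and broadcast)
Usable hosts: 524286


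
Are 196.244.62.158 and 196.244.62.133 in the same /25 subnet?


Mask: 255.255.255.128
196.244.62.158 AND mask = 196.244.62.128
196.244.62.133 AND mask = 196.244.62.128
Yes, same subnet (196.244.62.128)


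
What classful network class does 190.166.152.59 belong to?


First octet: 190
Binary: 10111110
10xxxxxx -> Class B (128-191)
Class B, default mask 255.255.0.0 (/16)


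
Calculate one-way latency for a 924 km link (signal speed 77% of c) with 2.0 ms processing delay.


Speed = 0.77 * 3e5 km/s = 231000 km/s
Propagation delay = 924 / 231000 = 0.004 s = 4 ms
Processing delay = 2.0 ms
Total one-way latency = 6 ms


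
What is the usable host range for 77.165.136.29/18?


Network: 77.165.128.0
Broadcast: 77.165.191.255
First usable = network + 1
Last usable = broadcast - 1
Range: 77.165.128.1 to 77.165.191.254


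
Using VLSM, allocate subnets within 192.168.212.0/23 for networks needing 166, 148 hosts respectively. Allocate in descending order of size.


166 hosts -> /24 (254 usable): 192.168.212.0/24
148 hosts -> /24 (254 usable): 192.168.213.0/24
Allocation: 192.168.212.0/24 (166 hosts, 254 usable); 192.168.213.0/24 (148 hosts, 254 usable)


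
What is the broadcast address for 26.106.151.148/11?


Network: 26.96.0.0/11
Host bits = 21
Set all host bits to 1:
Broadcast: 26.127.255.255


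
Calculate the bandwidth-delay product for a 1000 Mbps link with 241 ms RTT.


BDP = bandwidth * RTT
= 1000 Mbps * 241 ms
= 1000 * 1e6 * 241 / 1000 bits
= 241000000 bits
= 30125000 bytes
= 29418.9453 KB
BDP = 241000000 bits (30125000 bytes)


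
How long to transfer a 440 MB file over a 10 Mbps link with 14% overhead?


Effective throughput = 10 * (1 - 14/100) = 8.6 Mbps
File size in Mb = 440 * 8 = 3520 Mb
Time = 3520 / 8.6
Time = 409.3023 seconds


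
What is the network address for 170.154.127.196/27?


IP:   10101010.10011010.01111111.11000100
Mask: 11111111.11111111.11111111.11100000
AND operation:
Net:  10101010.10011010.01111111.11000000
Network: 170.154.127.192/27


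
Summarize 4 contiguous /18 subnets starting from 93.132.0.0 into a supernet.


Original prefix: /18
Number of subnets: 4 = 2^2
New prefix = 18 - 2 = 16
Supernet: 93.132.0.0/16


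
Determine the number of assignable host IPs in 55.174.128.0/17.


Host bits = 32 - 17 = 15
Total addresses = 2^15 = 32768
Usable = total - 2 (network and broadcast)
Usable hosts: 32766


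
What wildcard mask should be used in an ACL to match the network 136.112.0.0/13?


Subnet mask: 255.248.0.0
Wildcard = 255.255.255.255 - subnet mask
255 - 255 = 0
255 - 248 = 7
255 - 0 = 255
255 - 0 = 255
Wildcard: 0.7.255.255


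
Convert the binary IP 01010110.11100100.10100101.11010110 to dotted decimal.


01010110 = 86
11100100 = 228
10100101 = 165
11010110 = 214
IP: 86.228.165.214


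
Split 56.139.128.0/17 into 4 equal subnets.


New prefix = 17 + 2 = 19
Each subnet has 8192 addresses
  56.139.128.0/19
  56.139.160.0/19
  56.139.192.0/19
  56.139.224.0/19
Subnets: 56.139.128.0/19, 56.139.160.0/19, 56.139.192.0/19, 56.139.224.0/19


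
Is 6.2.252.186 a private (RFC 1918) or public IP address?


RFC 1918 private ranges:
  10.0.0.0/8 (10.0.0.0 - 10.255.255.255)
  172.16.0.0/12 (172.16.0.0 - 172.31.255.255)
  192.168.0.0/16 (192.168.0.0 - 192.168.255.255)
Public (not in any RFC 1918 range)


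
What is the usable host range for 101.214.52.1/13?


Network: 101.208.0.0
Broadcast: 101.215.255.255
First usable = network + 1
Last usable = broadcast - 1
Range: 101.208.0.1 to 101.215.255.254


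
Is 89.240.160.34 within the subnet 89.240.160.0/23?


Subnet network: 89.240.160.0
Test IP AND mask: 89.240.160.0
Yes, 89.240.160.34 is in 89.240.160.0/23


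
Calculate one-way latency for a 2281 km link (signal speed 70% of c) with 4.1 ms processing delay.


Speed = 0.7 * 3e5 km/s = 210000 km/s
Propagation delay = 2281 / 210000 = 0.0109 s = 10.8619 ms
Processing delay = 4.1 ms
Total one-way latency = 14.9619 ms


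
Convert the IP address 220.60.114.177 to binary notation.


220 = 11011100
60 = 00111100
114 = 01110010
177 = 10110001
Binary: 11011100.00111100.01110010.10110001


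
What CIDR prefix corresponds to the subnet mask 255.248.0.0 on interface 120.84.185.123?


Binary: 11111111.11111000.00000000.00000000
Count leading 1s
Prefix: /13


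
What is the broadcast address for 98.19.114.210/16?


Network: 98.19.0.0/16
Host bits = 16
Set all host bits to 1:
Broadcast: 98.19.255.255


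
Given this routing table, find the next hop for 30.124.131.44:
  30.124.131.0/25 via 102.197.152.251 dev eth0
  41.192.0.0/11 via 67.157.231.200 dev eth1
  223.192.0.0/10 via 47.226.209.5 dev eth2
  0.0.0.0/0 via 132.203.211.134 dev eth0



Longest prefix match for 30.124.131.44:
  /25 30.124.131.0: MATCH
  /11 41.192.0.0: no
  /10 223.192.0.0: no
  /0 0.0.0.0: MATCH
Selected: next-hop 102.197.152.251 via eth0 (matched /25)


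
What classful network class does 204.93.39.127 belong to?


First octet: 204
Binary: 11001100
110xxxxx -> Class C (192-223)
Class C, default mask 255.255.255.0 (/24)


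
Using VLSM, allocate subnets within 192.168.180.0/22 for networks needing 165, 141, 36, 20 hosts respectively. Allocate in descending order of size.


165 hosts -> /24 (254 usable): 192.168.180.0/24
141 hosts -> /24 (254 usable): 192.168.181.0/24
36 hosts -> /26 (62 usable): 192.168.182.0/26
20 hosts -> /27 (30 usable): 192.168.182.64/27
Allocation: 192.168.180.0/24 (165 hosts, 254 usable); 192.168.181.0/24 (141 hosts, 254 usable); 192.168.182.0/26 (36 hosts, 62 usable); 192.168.182.64/27 (20 hosts, 30 usable)


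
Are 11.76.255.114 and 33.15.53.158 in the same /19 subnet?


Mask: 255.255.224.0
11.76.255.114 AND mask = 11.76.224.0
33.15.53.158 AND mask = 33.15.32.0
No, different subnets (11.76.224.0 vs 33.15.32.0)


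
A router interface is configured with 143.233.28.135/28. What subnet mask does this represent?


/28 means 28 network bits, 4 host bits
Binary: 11111111111111111111111111110000
Mask: 255.255.255.240


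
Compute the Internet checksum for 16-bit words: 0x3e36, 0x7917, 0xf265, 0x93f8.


Sum all words (with carry folding):
+ 0x3e36 = 0x3e36
+ 0x7917 = 0xb74d
+ 0xf265 = 0xa9b3
+ 0x93f8 = 0x3dac
One's complement: ~0x3dac
Checksum = 0xc253


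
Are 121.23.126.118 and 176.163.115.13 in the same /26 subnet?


Mask: 255.255.255.192
121.23.126.118 AND mask = 121.23.126.64
176.163.115.13 AND mask = 176.163.115.0
No, different subnets (121.23.126.64 vs 176.163.115.0)


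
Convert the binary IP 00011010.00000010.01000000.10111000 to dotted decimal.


00011010 = 26
00000010 = 2
01000000 = 64
10111000 = 184
IP: 26.2.64.184


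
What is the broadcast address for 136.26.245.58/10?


Network: 136.0.0.0/10
Host bits = 22
Set all host bits to 1:
Broadcast: 136.63.255.255


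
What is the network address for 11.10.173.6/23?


IP:   00001011.00001010.10101101.00000110
Mask: 11111111.11111111.11111110.00000000
AND operation:
Net:  00001011.00001010.10101100.00000000
Network: 11.10.172.0/23


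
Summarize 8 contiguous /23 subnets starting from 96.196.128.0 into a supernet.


Original prefix: /23
Number of subnets: 8 = 2^3
New prefix = 23 - 3 = 20
Supernet: 96.196.128.0/20


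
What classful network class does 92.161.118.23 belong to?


First octet: 92
Binary: 01011100
0xxxxxxx -> Class A (1-126)
Class A, default mask 255.0.0.0 (/8)


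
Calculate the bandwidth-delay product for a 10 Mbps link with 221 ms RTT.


BDP = bandwidth * RTT
= 10 Mbps * 221 ms
= 10 * 1e6 * 221 / 1000 bits
= 2210000 bits
= 276250 bytes
= 269.7754 KB
BDP = 2210000 bits (276250 bytes)


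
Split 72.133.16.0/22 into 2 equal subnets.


New prefix = 22 + 1 = 23
Each subnet has 512 addresses
  72.133.16.0/23
  72.133.18.0/23
Subnets: 72.133.16.0/23, 72.133.18.0/23


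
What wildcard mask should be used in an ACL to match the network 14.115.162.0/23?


Subnet mask: 255.255.254.0
Wildcard = 255.255.255.255 - subnet mask
255 - 255 = 0
255 - 255 = 0
255 - 254 = 1
255 - 0 = 255
Wildcard: 0.0.1.255


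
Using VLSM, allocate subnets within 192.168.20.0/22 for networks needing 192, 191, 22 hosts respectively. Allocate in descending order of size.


192 hosts -> /24 (254 usable): 192.168.20.0/24
191 hosts -> /24 (254 usable): 192.168.21.0/24
22 hosts -> /27 (30 usable): 192.168.22.0/27
Allocation: 192.168.20.0/24 (192 hosts, 254 usable); 192.168.21.0/24 (191 hosts, 254 usable); 192.168.22.0/27 (22 hosts, 30 usable)


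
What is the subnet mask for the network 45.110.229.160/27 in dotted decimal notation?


/27 means 27 network bits, 5 host bits
Binary: 11111111111111111111111111100000
Mask: 255.255.255.224


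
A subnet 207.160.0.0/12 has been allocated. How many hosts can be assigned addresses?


Host bits = 32 - 12 = 20
Total addresses = 2^20 = 1048576
Usable = total - 2 (network and broadcast)
Usable hosts: 1048574


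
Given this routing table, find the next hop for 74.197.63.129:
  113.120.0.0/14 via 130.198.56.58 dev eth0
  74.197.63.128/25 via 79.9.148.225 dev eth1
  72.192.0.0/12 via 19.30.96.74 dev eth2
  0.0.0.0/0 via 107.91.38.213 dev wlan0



Longest prefix match for 74.197.63.129:
  /14 113.120.0.0: no
  /25 74.197.63.128: MATCH
  /12 72.192.0.0: no
  /0 0.0.0.0: MATCH
Selected: next-hop 79.9.148.225 via eth1 (matched /25)


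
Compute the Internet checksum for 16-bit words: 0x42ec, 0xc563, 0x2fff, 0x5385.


Sum all words (with carry folding):
+ 0x42ec = 0x42ec
+ 0xc563 = 0x0850
+ 0x2fff = 0x384f
+ 0x5385 = 0x8bd4
One's complement: ~0x8bd4
Checksum = 0x742b


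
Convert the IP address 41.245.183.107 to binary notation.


41 = 00101001
245 = 11110101
183 = 10110111
107 = 01101011
Binary: 00101001.11110101.10110111.01101011


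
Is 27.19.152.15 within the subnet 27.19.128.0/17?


Subnet network: 27.19.128.0
Test IP AND mask: 27.19.128.0
Yes, 27.19.152.15 is in 27.19.128.0/17


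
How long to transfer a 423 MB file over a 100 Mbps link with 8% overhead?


Effective throughput = 100 * (1 - 8/100) = 92 Mbps
File size in Mb = 423 * 8 = 3384 Mb
Time = 3384 / 92
Time = 36.7826 seconds


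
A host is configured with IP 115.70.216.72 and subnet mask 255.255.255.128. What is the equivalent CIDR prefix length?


Binary: 11111111.11111111.11111111.10000000
Count leading 1s
Prefix: /25


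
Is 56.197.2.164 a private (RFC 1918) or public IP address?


RFC 1918 private ranges:
  10.0.0.0/8 (10.0.0.0 - 10.255.255.255)
  172.16.0.0/12 (172.16.0.0 - 172.31.255.255)
  192.168.0.0/16 (192.168.0.0 - 192.168.255.255)
Public (not in any RFC 1918 range)


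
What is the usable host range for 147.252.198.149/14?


Network: 147.252.0.0
Broadcast: 147.255.255.255
First usable = network + 1
Last usable = broadcast - 1
Range: 147.252.0.1 to 147.255.255.254


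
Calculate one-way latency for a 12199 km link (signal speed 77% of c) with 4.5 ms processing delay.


Speed = 0.77 * 3e5 km/s = 231000 km/s
Propagation delay = 12199 / 231000 = 0.0528 s = 52.8095 ms
Processing delay = 4.5 ms
Total one-way latency = 57.3095 ms


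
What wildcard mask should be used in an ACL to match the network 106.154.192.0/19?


Subnet mask: 255.255.224.0
Wildcard = 255.255.255.255 - subnet mask
255 - 255 = 0
255 - 255 = 0
255 - 224 = 31
255 - 0 = 255
Wildcard: 0.0.31.255


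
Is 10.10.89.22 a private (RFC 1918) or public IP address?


RFC 1918 private ranges:
  10.0.0.0/8 (10.0.0.0 - 10.255.255.255)
  172.16.0.0/12 (172.16.0.0 - 172.31.255.255)
  192.168.0.0/16 (192.168.0.0 - 192.168.255.255)
Private (in 10.0.0.0/8)


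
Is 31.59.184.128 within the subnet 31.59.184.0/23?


Subnet network: 31.59.184.0
Test IP AND mask: 31.59.184.0
Yes, 31.59.184.128 is in 31.59.184.0/23


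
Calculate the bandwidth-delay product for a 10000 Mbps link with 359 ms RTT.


BDP = bandwidth * RTT
= 10000 Mbps * 359 ms
= 10000 * 1e6 * 359 / 1000 bits
= 3590000000 bits
= 448750000 bytes
= 438232.4219 KB
BDP = 3590000000 bits (448750000 bytes)


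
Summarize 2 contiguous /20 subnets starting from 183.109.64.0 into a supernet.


Original prefix: /20
Number of subnets: 2 = 2^1
New prefix = 20 - 1 = 19
Supernet: 183.109.64.0/19


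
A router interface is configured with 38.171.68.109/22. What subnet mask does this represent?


/22 means 22 network bits, 10 host bits
Binary: 11111111111111111111110000000000
Mask: 255.255.252.0


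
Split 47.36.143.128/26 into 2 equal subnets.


New prefix = 26 + 1 = 27
Each subnet has 32 addresses
  47.36.143.128/27
  47.36.143.160/27
Subnets: 47.36.143.128/27, 47.36.143.160/27


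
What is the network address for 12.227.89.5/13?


IP:   00001100.11100011.01011001.00000101
Mask: 11111111.11111000.00000000.00000000
AND operation:
Net:  00001100.11100000.00000000.00000000
Network: 12.224.0.0/13


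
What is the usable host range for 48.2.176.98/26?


Network: 48.2.176.64
Broadcast: 48.2.176.127
First usable = network + 1
Last usable = broadcast - 1
Range: 48.2.176.65 to 48.2.176.126


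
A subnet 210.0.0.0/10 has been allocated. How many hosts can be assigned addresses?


Host bits = 32 - 10 = 22
Total addresses = 2^22 = 4194304
Usable = total - 2 (network and broadcast)
Usable hosts: 4194302


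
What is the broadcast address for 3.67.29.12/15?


Network: 3.66.0.0/15
Host bits = 17
Set all host bits to 1:
Broadcast: 3.67.255.255


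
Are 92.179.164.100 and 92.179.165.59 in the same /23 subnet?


Mask: 255.255.254.0
92.179.164.100 AND mask = 92.179.164.0
92.179.165.59 AND mask = 92.179.164.0
Yes, same subnet (92.179.164.0)


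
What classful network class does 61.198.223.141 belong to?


First octet: 61
Binary: 00111101
0xxxxxxx -> Class A (1-126)
Class A, default mask 255.0.0.0 (/8)


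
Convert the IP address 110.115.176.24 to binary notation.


110 = 01101110
115 = 01110011
176 = 10110000
24 = 00011000
Binary: 01101110.01110011.10110000.00011000


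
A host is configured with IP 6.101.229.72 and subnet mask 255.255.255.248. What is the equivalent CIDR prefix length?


Binary: 11111111.11111111.11111111.11111000
Count leading 1s
Prefix: /29


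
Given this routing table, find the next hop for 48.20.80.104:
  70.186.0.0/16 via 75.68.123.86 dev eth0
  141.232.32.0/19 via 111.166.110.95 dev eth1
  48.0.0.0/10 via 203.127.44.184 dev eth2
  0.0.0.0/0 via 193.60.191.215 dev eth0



Longest prefix match for 48.20.80.104:
  /16 70.186.0.0: no
  /19 141.232.32.0: no
  /10 48.0.0.0: MATCH
  /0 0.0.0.0: MATCH
Selected: next-hop 203.127.44.184 via eth2 (matched /10)


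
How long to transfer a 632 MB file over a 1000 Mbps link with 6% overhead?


Effective throughput = 1000 * (1 - 6/100) = 940 Mbps
File size in Mb = 632 * 8 = 5056 Mb
Time = 5056 / 940
Time = 5.3787 seconds


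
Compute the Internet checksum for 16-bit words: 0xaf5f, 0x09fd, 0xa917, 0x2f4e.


Sum all words (with carry folding):
+ 0xaf5f = 0xaf5f
+ 0x09fd = 0xb95c
+ 0xa917 = 0x6274
+ 0x2f4e = 0x91c2
One's complement: ~0x91c2
Checksum = 0x6e3d


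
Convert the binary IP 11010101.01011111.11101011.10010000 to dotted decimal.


11010101 = 213
01011111 = 95
11101011 = 235
10010000 = 144
IP: 213.95.235.144


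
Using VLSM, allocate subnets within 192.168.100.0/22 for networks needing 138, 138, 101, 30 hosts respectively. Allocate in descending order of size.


138 hosts -> /24 (254 usable): 192.168.100.0/24
138 hosts -> /24 (254 usable): 192.168.101.0/24
101 hosts -> /25 (126 usable): 192.168.102.0/25
30 hosts -> /27 (30 usable): 192.168.102.128/27
Allocation: 192.168.100.0/24 (138 hosts, 254 usable); 192.168.101.0/24 (138 hosts, 254 usable); 192.168.102.0/25 (101 hosts, 126 usable); 192.168.102.128/27 (30 hosts, 30 usable)


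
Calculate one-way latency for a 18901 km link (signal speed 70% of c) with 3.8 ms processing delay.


Speed = 0.7 * 3e5 km/s = 210000 km/s
Propagation delay = 18901 / 210000 = 0.09 s = 90.0048 ms
Processing delay = 3.8 ms
Total one-way latency = 93.8048 ms


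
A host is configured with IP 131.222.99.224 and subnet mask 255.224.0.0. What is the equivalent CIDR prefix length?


Binary: 11111111.11100000.00000000.00000000
Count leading 1s
Prefix: /11


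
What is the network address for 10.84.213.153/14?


IP:   00001010.01010100.11010101.10011001
Mask: 11111111.11111100.00000000.00000000
AND operation:
Net:  00001010.01010100.00000000.00000000
Network: 10.84.0.0/14


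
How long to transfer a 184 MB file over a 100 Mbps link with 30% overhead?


Effective throughput = 100 * (1 - 30/100) = 70 Mbps
File size in Mb = 184 * 8 = 1472 Mb
Time = 1472 / 70
Time = 21.0286 seconds


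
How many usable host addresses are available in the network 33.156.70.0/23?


Host bits = 32 - 23 = 9
Total addresses = 2^9 = 512
Usable = total - 2 (network and broadcast)
Usable hosts: 510


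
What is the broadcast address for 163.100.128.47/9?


Network: 163.0.0.0/9
Host bits = 23
Set all host bits to 1:
Broadcast: 163.127.255.255


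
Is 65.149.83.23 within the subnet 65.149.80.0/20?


Subnet network: 65.149.80.0
Test IP AND mask: 65.149.80.0
Yes, 65.149.83.23 is in 65.149.80.0/20


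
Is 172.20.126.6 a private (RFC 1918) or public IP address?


RFC 1918 private ranges:
  10.0.0.0/8 (10.0.0.0 - 10.255.255.255)
  172.16.0.0/12 (172.16.0.0 - 172.31.255.255)
  192.168.0.0/16 (192.168.0.0 - 192.168.255.255)
Private (in 172.16.0.0/12)
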